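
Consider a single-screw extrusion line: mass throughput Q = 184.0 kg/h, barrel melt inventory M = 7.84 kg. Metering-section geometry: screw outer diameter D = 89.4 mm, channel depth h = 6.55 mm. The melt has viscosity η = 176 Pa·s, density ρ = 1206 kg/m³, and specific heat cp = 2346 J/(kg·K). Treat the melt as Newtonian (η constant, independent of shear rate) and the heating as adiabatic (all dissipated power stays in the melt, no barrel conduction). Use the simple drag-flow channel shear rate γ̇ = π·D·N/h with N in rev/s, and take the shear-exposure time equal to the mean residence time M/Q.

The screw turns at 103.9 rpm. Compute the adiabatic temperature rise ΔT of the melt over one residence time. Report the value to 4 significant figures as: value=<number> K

value=52.61 K

Convert throughput: Q = 184.0 kg/h = 184.0/3600 = 0.0511111 kg/s
t_res = M / Q_s = 7.84 / 0.0511111 = 153.391 s
Geometry in metres: D = 89.4 mm → 0.0894 m, h = 6.55 mm → 0.00655 m; screw speed N = 103.9 rpm = 1.73167 rev/s
Shear rate: γ̇ = πDN/h = π·0.0894·1.73167/0.00655 = 74.2524 s⁻¹
ΔT = η·γ̇²·t_res/(ρ·cp) = [176 × 74.2524² × 153.391] / [1206 × 2346] = 52.6089 K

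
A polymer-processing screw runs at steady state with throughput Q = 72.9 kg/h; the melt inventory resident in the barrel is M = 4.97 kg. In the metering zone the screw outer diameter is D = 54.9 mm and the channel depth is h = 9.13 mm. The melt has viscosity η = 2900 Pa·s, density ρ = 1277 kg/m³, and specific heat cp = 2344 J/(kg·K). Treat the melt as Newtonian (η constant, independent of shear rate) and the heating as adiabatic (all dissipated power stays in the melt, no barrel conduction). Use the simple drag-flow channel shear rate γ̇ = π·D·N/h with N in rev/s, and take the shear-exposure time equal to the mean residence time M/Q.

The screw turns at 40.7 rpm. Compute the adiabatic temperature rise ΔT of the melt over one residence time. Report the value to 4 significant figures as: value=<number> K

value=39.05 K

Convert throughput: Q = 72.9 kg/h = 72.9/3600 = 0.02025 kg/s
t_res = M / Q_s = 4.97 / 0.02025 = 245.432 s
D = 54.9 mm = 0.0549 m;  h = 9.13 mm = 0.00913 m;  N = 40.7 rpm / 60 = 0.678333 rev/s
γ̇ = π·D·N / h = π · 0.0549 · 0.678333 / 0.00913 = 12.8143 s⁻¹
ΔT = η·γ̇²·t_res/(ρ·cp) = [2900 × 12.8143² × 245.432] / [1277 × 2344] = 39.0454 K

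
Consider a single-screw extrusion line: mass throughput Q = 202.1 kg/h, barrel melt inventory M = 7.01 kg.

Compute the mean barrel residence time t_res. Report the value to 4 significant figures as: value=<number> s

Q_s = Q / 3600 = 202.1 / 3600 = 0.0561389 kg/s
Mean residence time: t_res = M/Q_s = 7.01 kg / 0.0561389 kg/s = 124.869 s

value=124.9 s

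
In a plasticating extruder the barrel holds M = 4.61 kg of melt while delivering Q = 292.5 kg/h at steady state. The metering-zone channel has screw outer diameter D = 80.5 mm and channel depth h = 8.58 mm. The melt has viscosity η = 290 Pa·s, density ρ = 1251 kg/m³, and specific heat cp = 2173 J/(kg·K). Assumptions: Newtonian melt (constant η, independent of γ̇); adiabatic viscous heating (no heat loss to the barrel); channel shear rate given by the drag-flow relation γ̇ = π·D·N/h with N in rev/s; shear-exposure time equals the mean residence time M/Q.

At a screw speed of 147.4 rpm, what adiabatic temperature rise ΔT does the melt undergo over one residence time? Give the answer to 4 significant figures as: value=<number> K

Q_s = Q / 3600 = 292.5 / 3600 = 0.08125 kg/s
t_res = M / Q_s = 4.61 ÷ 0.08125 = 56.7385 s
Convert to SI: D = 0.0805 m, h = 0.00858 m, N = 147.4/60 = 2.45667 rev/s
Shear rate: γ̇ = πDN/h = π·0.0805·2.45667/0.00858 = 72.411 s⁻¹
ΔT = η·γ̇²·t_res/(ρ·cp) = [290 × 72.411² × 56.7385] / [1251 × 2173] = 31.7371 K

value=31.74 K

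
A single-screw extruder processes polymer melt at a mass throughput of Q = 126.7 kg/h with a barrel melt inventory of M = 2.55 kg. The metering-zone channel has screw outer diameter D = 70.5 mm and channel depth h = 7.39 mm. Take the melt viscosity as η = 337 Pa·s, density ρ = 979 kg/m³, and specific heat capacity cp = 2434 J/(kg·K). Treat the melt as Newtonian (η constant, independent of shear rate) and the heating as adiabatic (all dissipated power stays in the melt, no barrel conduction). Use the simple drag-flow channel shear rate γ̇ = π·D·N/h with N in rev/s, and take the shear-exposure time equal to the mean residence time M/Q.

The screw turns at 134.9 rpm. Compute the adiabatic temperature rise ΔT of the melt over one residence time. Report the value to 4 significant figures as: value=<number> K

Q_s = Q / 3600 = 126.7 / 3600 = 0.0351944 kg/s
Mean residence time: t_res = M/Q_s = 2.55 kg / 0.0351944 kg/s = 72.4546 s
Geometry in metres: D = 70.5 mm → 0.0705 m, h = 7.39 mm → 0.00739 m; screw speed N = 134.9 rpm = 2.24833 rev/s
γ̇ = π D N / h = (π)(0.0705)(2.24833) / 0.00739 = 67.3838 s⁻¹
Adiabatic rise: ΔT = η γ̇² t_res / (ρ cp) = 337·(67.3838)²·72.4546 / (979·2434) = 46.5268 K

value=46.53 K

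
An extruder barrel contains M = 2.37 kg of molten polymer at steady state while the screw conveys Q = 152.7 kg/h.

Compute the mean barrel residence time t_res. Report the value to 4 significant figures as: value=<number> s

value=55.87 s

Q_s = Q / 3600 = 152.7 / 3600 = 0.0424167 kg/s
t_res = M / Q_s = 2.37 / 0.0424167 = 55.8743 s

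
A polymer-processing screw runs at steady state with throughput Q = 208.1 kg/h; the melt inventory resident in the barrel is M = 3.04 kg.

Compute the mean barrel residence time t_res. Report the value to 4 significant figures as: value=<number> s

value=52.59 s

Convert throughput: Q = 208.1 kg/h = 208.1/3600 = 0.0578056 kg/s
Mean residence time: t_res = M/Q_s = 3.04 kg / 0.0578056 kg/s = 52.5901 s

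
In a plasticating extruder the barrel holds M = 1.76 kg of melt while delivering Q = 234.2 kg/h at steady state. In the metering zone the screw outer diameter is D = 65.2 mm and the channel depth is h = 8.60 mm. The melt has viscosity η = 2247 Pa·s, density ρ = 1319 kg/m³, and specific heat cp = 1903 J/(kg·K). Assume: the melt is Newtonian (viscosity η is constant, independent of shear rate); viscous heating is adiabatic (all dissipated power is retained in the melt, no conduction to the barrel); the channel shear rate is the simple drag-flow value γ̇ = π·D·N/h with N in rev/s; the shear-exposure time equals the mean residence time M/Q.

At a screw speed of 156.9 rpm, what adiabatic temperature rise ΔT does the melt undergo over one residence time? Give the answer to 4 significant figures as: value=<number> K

Convert throughput: Q = 234.2 kg/h = 234.2/3600 = 0.0650556 kg/s
Mean residence time: t_res = M/Q_s = 1.76 kg / 0.0650556 kg/s = 27.0538 s
Geometry in metres: D = 65.2 mm → 0.0652 m, h = 8.60 mm → 0.0086 m; screw speed N = 156.9 rpm = 2.615 rev/s
Shear rate: γ̇ = πDN/h = π·0.0652·2.615/0.0086 = 62.2832 s⁻¹
ΔT = η·γ̇²·t_res/(ρ·cp) = [2247 × 62.2832² × 27.0538] / [1319 × 1903] = 93.9484 K

value=93.95 K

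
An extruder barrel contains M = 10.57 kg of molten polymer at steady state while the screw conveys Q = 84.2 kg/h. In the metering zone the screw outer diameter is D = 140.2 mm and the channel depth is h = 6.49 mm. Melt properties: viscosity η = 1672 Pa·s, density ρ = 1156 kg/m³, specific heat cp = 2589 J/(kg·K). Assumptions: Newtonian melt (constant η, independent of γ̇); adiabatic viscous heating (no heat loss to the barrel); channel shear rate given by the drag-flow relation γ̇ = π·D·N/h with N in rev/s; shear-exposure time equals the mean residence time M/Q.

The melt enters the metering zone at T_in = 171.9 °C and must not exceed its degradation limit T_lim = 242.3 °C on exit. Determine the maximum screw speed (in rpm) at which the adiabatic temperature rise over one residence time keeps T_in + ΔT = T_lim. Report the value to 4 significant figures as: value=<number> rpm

value=14.76 rpm

Throughput in SI: Q_s = 84.2 kg/h ÷ 3600 s/h = 0.0233889 kg/s
t_res = M / Q_s = 10.57 / 0.0233889 = 451.924 s
Geometry in SI: D = 140.2 mm → 0.1402 m, h = 6.49 mm → 0.00649 m
Allowable rise: ΔT_a = T_lim − T_in = 242.3 − 171.9 = 70.4 K
Invert ΔT = ηγ̇²t_res/(ρcp) for γ̇: γ̇_max² = ΔT_a ρ cp / (η t_res) = 70.4·1156·2589 / (1672·451.924) = 278.844 s⁻²
Take the square root: γ̇_max = √(278.844) = 16.6986 s⁻¹
N_max = γ̇_max·h / (π·D) = 16.6986 · 0.00649 / (π · 0.1402) = 0.246052 rev/s = 14.7631 rpm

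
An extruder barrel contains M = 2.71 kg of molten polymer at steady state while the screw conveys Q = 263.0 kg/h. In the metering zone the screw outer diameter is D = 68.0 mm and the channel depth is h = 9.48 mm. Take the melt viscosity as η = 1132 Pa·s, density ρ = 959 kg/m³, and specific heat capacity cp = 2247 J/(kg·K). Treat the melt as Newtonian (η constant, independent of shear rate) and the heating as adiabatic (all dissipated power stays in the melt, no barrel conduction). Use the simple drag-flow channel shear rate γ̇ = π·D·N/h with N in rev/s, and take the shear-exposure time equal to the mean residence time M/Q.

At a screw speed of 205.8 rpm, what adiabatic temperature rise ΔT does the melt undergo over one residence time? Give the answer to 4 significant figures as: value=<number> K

Q_s = Q / 3600 = 263.0 / 3600 = 0.0730556 kg/s
t_res = M / Q_s = 2.71 ÷ 0.0730556 = 37.0951 s
Geometry in metres: D = 68.0 mm → 0.068 m, h = 9.48 mm → 0.00948 m; screw speed N = 205.8 rpm = 3.43 rev/s
γ̇ = π·D·N / h = π · 0.068 · 3.43 / 0.00948 = 77.2938 s⁻¹
Adiabatic rise: ΔT = η γ̇² t_res / (ρ cp) = 1132·(77.2938)²·37.0951 / (959·2247) = 116.421 K

value=116.4 K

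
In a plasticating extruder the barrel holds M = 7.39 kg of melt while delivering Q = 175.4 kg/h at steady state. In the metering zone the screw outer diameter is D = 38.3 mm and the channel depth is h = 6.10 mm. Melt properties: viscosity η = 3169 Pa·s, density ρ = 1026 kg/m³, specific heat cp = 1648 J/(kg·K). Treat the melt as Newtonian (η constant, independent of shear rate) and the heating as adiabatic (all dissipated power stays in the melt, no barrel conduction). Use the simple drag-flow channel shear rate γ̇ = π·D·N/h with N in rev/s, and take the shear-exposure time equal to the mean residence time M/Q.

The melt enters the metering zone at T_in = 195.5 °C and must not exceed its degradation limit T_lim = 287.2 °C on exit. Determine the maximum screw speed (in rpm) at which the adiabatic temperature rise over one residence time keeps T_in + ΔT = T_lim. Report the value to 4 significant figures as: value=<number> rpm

Q_s = Q / 3600 = 175.4 / 3600 = 0.0487222 kg/s
t_res = M / Q_s = 7.39 / 0.0487222 = 151.676 s
Convert to metres: D = 0.0383 m, h = 0.0061 m
ΔT_a = T_lim − T_in = 287.2 °C − 195.5 °C = 91.7 K
γ̇_max² = ΔT_a·ρ·cp / (η·t_res) = [91.7 × 1026 × 1648] / [3169 × 151.676] = 322.578 s⁻²
Take the square root: γ̇_max = √(322.578) = 17.9604 s⁻¹
Solve γ̇ = πDN/h for N: N_max = γ̇_max·h/(π·D) = 17.9604 × 0.0061 / (π × 0.0383) = 0.910539 rev/s = 54.6323 rpm

value=54.63 rpm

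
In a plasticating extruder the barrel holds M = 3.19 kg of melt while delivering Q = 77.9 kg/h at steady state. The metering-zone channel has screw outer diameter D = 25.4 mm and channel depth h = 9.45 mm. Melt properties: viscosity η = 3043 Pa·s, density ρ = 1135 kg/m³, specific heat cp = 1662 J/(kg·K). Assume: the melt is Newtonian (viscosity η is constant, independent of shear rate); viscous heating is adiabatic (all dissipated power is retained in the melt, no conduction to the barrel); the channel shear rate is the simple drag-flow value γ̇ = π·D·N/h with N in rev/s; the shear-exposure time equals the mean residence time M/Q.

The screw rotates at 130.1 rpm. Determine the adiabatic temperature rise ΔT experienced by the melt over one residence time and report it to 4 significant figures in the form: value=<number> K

value=79.72 K

Convert throughput: Q = 77.9 kg/h = 77.9/3600 = 0.0216389 kg/s
Mean residence time: t_res = M/Q_s = 3.19 kg / 0.0216389 kg/s = 147.42 s
D = 25.4 mm = 0.0254 m;  h = 9.45 mm = 0.00945 m;  N = 130.1 rpm / 60 = 2.16833 rev/s
γ̇ = π·D·N / h = π · 0.0254 · 2.16833 / 0.00945 = 18.3096 s⁻¹
ΔT = η·γ̇²·t_res / (ρ·cp) = 3043 · (18.3096)² · 147.42 / (1135 · 1662) = 79.7235 K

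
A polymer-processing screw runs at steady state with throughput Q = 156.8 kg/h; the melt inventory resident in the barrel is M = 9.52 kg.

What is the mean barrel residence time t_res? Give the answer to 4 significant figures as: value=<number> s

Throughput in SI: Q_s = 156.8 kg/h ÷ 3600 s/h = 0.0435556 kg/s
t_res = M / Q_s = 9.52 / 0.0435556 = 218.571 s

value=218.6 s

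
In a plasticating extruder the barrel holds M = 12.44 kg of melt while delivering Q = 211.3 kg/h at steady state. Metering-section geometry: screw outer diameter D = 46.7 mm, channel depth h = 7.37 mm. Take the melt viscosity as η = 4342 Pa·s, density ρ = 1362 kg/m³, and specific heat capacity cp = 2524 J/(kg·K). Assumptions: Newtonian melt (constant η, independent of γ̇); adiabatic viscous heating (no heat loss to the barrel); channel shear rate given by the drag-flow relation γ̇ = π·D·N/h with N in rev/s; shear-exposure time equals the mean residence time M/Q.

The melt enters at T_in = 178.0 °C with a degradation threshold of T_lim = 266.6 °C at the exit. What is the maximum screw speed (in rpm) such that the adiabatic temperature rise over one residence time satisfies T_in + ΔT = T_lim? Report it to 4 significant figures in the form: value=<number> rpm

value=54.83 rpm

Throughput in SI: Q_s = 211.3 kg/h ÷ 3600 s/h = 0.0586944 kg/s
t_res = M / Q_s = 12.44 / 0.0586944 = 211.945 s
Convert to metres: D = 0.0467 m, h = 0.00737 m
ΔT_a = T_lim − T_in = 266.6 − 178.0 = 88.6 K
γ̇_max² = ΔT_a·ρ·cp / (η·t_res) = [88.6 × 1362 × 2524] / [4342 × 211.945] = 330.969 s⁻²
γ̇_max = sqrt(330.969) = 18.1925 s⁻¹
N_max = γ̇_max h / (πD) = 18.1925·0.00737/(π·0.0467) = 0.913891 rev/s → ×60 = 54.8334 rpm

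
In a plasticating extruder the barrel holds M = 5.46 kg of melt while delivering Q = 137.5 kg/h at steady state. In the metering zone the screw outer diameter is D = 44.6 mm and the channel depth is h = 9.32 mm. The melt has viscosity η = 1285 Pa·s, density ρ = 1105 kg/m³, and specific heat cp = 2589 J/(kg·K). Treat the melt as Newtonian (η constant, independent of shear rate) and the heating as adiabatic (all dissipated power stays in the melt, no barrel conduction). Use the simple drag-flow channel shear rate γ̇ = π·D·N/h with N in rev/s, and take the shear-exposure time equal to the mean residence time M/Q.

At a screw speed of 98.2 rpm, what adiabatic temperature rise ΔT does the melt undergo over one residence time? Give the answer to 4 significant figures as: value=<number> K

value=38.87 K

Convert throughput: Q = 137.5 kg/h = 137.5/3600 = 0.0381944 kg/s
Mean residence time: t_res = M/Q_s = 5.46 kg / 0.0381944 kg/s = 142.953 s
Convert to SI: D = 0.0446 m, h = 0.00932 m, N = 98.2/60 = 1.63667 rev/s
γ̇ = π D N / h = (π)(0.0446)(1.63667) / 0.00932 = 24.6053 s⁻¹
ΔT = η·γ̇²·t_res/(ρ·cp) = [1285 × 24.6053² × 142.953] / [1105 × 2589] = 38.874 K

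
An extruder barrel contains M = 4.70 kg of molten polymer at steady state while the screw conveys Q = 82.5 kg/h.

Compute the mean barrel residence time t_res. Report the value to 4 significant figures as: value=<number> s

Convert throughput: Q = 82.5 kg/h = 82.5/3600 = 0.0229167 kg/s
Mean residence time: t_res = M/Q_s = 4.70 kg / 0.0229167 kg/s = 205.091 s

value=205.1 s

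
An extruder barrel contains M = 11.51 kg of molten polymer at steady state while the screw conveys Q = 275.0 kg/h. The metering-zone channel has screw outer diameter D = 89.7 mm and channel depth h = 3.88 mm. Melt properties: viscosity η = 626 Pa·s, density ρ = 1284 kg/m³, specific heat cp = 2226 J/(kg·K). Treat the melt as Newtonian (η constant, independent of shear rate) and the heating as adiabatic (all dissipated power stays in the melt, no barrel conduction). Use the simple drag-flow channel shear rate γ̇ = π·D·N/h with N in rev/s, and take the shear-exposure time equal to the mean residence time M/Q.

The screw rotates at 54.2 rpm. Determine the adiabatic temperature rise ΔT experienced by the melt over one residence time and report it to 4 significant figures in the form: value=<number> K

Convert throughput: Q = 275.0 kg/h = 275.0/3600 = 0.0763889 kg/s
Mean residence time: t_res = M/Q_s = 11.51 kg / 0.0763889 kg/s = 150.676 s
D = 89.7 mm = 0.0897 m;  h = 3.88 mm = 0.00388 m;  N = 54.2 rpm / 60 = 0.903333 rev/s
γ̇ = π·D·N / h = π · 0.0897 · 0.903333 / 0.00388 = 65.6083 s⁻¹
ΔT = η·γ̇²·t_res / (ρ·cp) = 626 · (65.6083)² · 150.676 / (1284 · 2226) = 142.052 K

value=142.1 K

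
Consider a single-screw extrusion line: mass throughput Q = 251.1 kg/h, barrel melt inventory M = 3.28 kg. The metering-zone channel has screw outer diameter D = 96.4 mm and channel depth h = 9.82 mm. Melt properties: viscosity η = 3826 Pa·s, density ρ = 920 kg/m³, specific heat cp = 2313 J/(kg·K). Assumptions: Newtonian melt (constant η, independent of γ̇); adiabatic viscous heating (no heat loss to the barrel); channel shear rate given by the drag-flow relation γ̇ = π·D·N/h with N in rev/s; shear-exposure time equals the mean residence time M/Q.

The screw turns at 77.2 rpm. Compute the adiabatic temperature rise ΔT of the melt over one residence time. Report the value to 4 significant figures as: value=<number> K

Convert throughput: Q = 251.1 kg/h = 251.1/3600 = 0.06975 kg/s
t_res = M / Q_s = 3.28 ÷ 0.06975 = 47.0251 s
Geometry in metres: D = 96.4 mm → 0.0964 m, h = 9.82 mm → 0.00982 m; screw speed N = 77.2 rpm = 1.28667 rev/s
γ̇ = π·D·N / h = π · 0.0964 · 1.28667 / 0.00982 = 39.6809 s⁻¹
Adiabatic rise: ΔT = η γ̇² t_res / (ρ cp) = 3826·(39.6809)²·47.0251 / (920·2313) = 133.129 K

value=133.1 K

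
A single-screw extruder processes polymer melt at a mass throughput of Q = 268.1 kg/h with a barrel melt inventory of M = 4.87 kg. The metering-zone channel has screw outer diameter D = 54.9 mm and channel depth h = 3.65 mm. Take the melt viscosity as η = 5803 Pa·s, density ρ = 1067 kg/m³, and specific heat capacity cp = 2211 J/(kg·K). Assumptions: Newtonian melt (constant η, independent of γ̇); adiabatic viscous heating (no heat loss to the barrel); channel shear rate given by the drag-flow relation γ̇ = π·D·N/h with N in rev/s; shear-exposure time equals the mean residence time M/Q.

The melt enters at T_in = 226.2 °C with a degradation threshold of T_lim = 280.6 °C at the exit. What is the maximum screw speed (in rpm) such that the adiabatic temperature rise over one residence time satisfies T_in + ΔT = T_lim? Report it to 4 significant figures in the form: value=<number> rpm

Convert throughput: Q = 268.1 kg/h = 268.1/3600 = 0.0744722 kg/s
t_res = M / Q_s = 4.87 ÷ 0.0744722 = 65.3935 s
Geometry in SI: D = 54.9 mm → 0.0549 m, h = 3.65 mm → 0.00365 m
ΔT_a = T_lim − T_in = 280.6 °C − 226.2 °C = 54.4 K
Invert ΔT = ηγ̇²t_res/(ρcp) for γ̇: γ̇_max² = ΔT_a ρ cp / (η t_res) = 54.4·1067·2211 / (5803·65.3935) = 338.193 s⁻²
Take the square root: γ̇_max = √(338.193) = 18.39 s⁻¹
N_max = γ̇_max·h / (π·D) = 18.39 · 0.00365 / (π · 0.0549) = 0.389182 rev/s = 23.3509 rpm

value=23.35 rpm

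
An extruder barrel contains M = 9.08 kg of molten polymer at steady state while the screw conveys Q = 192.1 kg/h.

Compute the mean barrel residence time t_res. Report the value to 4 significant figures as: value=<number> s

Throughput in SI: Q_s = 192.1 kg/h ÷ 3600 s/h = 0.0533611 kg/s
Mean residence time: t_res = M/Q_s = 9.08 kg / 0.0533611 kg/s = 170.161 s

value=170.2 s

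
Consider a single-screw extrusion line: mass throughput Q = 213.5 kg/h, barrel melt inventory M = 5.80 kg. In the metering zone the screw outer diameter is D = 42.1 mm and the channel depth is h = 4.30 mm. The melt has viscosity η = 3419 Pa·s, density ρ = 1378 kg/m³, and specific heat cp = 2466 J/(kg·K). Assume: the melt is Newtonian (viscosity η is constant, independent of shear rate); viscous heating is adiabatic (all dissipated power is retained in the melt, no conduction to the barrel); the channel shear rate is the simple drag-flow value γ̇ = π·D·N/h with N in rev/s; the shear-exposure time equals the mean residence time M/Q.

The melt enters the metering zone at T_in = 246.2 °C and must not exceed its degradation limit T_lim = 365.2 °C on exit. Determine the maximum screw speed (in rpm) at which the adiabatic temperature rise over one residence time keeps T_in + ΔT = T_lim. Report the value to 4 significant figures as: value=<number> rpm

value=67.84 rpm

Convert throughput: Q = 213.5 kg/h = 213.5/3600 = 0.0593056 kg/s
Mean residence time: t_res = M/Q_s = 5.80 kg / 0.0593056 kg/s = 97.7986 s
Geometry in SI: D = 42.1 mm → 0.0421 m, h = 4.30 mm → 0.0043 m
ΔT_a = T_lim − T_in = 365.2 °C − 246.2 °C = 119 K
γ̇_max² = ΔT_a·ρ·cp / (η·t_res) = [119 × 1378 × 2466] / [3419 × 97.7986] = 1209.37 s⁻²
γ̇_max = √1209.37 = 34.7759 s⁻¹
N_max = γ̇_max h / (πD) = 34.7759·0.0043/(π·0.0421) = 1.13062 rev/s → ×60 = 67.837 rpm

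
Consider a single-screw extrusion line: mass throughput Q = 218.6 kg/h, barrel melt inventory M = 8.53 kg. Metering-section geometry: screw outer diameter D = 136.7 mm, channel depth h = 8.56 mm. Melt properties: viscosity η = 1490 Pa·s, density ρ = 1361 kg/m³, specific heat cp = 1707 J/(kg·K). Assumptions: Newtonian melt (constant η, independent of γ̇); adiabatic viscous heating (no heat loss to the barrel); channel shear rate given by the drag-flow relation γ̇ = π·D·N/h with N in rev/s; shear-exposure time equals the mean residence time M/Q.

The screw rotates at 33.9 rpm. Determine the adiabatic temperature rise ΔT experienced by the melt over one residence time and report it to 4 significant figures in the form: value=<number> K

Throughput in SI: Q_s = 218.6 kg/h ÷ 3600 s/h = 0.0607222 kg/s
Mean residence time: t_res = M/Q_s = 8.53 kg / 0.0607222 kg/s = 140.476 s
D = 136.7 mm = 0.1367 m;  h = 8.56 mm = 0.00856 m;  N = 33.9 rpm / 60 = 0.565 rev/s
γ̇ = π D N / h = (π)(0.1367)(0.565) / 0.00856 = 28.3461 s⁻¹
Adiabatic rise: ΔT = η γ̇² t_res / (ρ cp) = 1490·(28.3461)²·140.476 / (1361·1707) = 72.3906 K

value=72.39 K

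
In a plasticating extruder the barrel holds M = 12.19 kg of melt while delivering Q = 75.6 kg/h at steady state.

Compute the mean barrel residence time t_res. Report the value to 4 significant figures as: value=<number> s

value=580.5 s

Throughput in SI: Q_s = 75.6 kg/h ÷ 3600 s/h = 0.021 kg/s
t_res = M / Q_s = 12.19 / 0.021 = 580.476 s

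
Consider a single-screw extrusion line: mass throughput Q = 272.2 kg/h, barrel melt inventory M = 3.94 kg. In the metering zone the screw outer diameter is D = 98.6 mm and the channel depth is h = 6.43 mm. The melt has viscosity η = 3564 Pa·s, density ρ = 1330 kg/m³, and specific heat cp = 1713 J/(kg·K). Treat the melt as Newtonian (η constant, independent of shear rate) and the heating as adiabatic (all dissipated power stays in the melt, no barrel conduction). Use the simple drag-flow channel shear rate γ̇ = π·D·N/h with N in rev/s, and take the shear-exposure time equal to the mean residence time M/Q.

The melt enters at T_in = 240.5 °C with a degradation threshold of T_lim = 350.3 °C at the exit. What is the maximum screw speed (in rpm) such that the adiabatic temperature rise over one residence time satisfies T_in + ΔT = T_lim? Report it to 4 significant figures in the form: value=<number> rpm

Throughput in SI: Q_s = 272.2 kg/h ÷ 3600 s/h = 0.0756111 kg/s
t_res = M / Q_s = 3.94 / 0.0756111 = 52.1087 s
Convert to metres: D = 0.0986 m, h = 0.00643 m
ΔT_a = T_lim − T_in = 350.3 °C − 240.5 °C = 109.8 K
γ̇_max² = ΔT_a·ρ·cp / (η·t_res) = [109.8 × 1330 × 1713] / [3564 × 52.1087] = 1346.99 s⁻²
Take the square root: γ̇_max = √(1346.99) = 36.7013 s⁻¹
Solve γ̇ = πDN/h for N: N_max = γ̇_max·h/(π·D) = 36.7013 × 0.00643 / (π × 0.0986) = 0.761843 rev/s = 45.7106 rpm

value=45.71 rpm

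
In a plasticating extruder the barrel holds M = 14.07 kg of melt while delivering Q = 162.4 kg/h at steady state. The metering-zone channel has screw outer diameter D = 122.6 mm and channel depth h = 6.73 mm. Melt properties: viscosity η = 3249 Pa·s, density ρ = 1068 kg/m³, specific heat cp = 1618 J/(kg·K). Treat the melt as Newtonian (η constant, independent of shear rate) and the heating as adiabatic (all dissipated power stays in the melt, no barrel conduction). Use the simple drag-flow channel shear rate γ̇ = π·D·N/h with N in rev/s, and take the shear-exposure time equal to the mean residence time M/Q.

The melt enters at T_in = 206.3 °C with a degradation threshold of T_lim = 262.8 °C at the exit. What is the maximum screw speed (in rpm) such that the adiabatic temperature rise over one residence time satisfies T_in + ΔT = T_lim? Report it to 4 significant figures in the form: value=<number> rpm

Q_s = Q / 3600 = 162.4 / 3600 = 0.0451111 kg/s
t_res = M / Q_s = 14.07 / 0.0451111 = 311.897 s
Geometry in SI: D = 122.6 mm → 0.1226 m, h = 6.73 mm → 0.00673 m
ΔT_a = T_lim − T_in = 262.8 °C − 206.3 °C = 56.5 K
γ̇_max² = ΔT_a·ρ·cp/(η·t_res) = 56.5·1068·1618/(3249·311.897) = 96.3469 s⁻²
Take the square root: γ̇_max = √(96.3469) = 9.81565 s⁻¹
N_max = γ̇_max h / (πD) = 9.81565·0.00673/(π·0.1226) = 0.171512 rev/s → ×60 = 10.2907 rpm

value=10.29 rpm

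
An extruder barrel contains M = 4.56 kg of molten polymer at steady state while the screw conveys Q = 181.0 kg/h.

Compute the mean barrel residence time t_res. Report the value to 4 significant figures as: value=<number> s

Q_s = Q / 3600 = 181.0 / 3600 = 0.0502778 kg/s
Mean residence time: t_res = M/Q_s = 4.56 kg / 0.0502778 kg/s = 90.6961 s

value=90.70 s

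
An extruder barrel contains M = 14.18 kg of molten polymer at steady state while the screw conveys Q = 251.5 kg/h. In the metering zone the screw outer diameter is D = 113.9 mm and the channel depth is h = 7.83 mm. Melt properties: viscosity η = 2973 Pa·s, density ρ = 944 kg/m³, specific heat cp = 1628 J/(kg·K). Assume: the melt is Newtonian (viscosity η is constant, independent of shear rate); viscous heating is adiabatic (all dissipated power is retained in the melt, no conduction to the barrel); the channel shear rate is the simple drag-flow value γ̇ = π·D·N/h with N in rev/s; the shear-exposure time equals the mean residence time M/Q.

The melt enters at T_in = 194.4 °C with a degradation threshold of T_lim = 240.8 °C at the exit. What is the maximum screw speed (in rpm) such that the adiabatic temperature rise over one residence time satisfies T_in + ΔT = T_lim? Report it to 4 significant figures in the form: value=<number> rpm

Throughput in SI: Q_s = 251.5 kg/h ÷ 3600 s/h = 0.0698611 kg/s
t_res = M / Q_s = 14.18 / 0.0698611 = 202.974 s
Convert to metres: D = 0.1139 m, h = 0.00783 m
ΔT_a = T_lim − T_in = 240.8 °C − 194.4 °C = 46.4 K
Invert ΔT = ηγ̇²t_res/(ρcp) for γ̇: γ̇_max² = ΔT_a ρ cp / (η t_res) = 46.4·944·1628 / (2973·202.974) = 118.17 s⁻²
γ̇_max = sqrt(118.17) = 10.8706 s⁻¹
N_max = γ̇_max h / (πD) = 10.8706·0.00783/(π·0.1139) = 0.237872 rev/s → ×60 = 14.2723 rpm

value=14.27 rpm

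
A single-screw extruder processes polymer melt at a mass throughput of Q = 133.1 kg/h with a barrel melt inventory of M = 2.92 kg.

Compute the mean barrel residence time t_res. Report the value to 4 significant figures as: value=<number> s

Q_s = Q / 3600 = 133.1 / 3600 = 0.0369722 kg/s
Mean residence time: t_res = M/Q_s = 2.92 kg / 0.0369722 kg/s = 78.9782 s

value=78.98 s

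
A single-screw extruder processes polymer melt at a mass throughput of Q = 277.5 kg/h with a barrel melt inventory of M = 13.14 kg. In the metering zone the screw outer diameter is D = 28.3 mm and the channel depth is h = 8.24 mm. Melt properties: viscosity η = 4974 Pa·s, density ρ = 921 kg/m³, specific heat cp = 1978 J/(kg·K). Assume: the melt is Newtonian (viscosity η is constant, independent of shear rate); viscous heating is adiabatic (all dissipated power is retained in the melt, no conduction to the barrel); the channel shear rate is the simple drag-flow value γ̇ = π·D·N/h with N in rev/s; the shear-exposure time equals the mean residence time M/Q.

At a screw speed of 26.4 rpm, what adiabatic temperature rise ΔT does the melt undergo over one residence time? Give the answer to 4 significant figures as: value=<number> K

Throughput in SI: Q_s = 277.5 kg/h ÷ 3600 s/h = 0.0770833 kg/s
Mean residence time: t_res = M/Q_s = 13.14 kg / 0.0770833 kg/s = 170.465 s
Geometry in metres: D = 28.3 mm → 0.0283 m, h = 8.24 mm → 0.00824 m; screw speed N = 26.4 rpm = 0.44 rev/s
γ̇ = π·D·N / h = π · 0.0283 · 0.44 / 0.00824 = 4.74747 s⁻¹
Adiabatic rise: ΔT = η γ̇² t_res / (ρ cp) = 4974·(4.74747)²·170.465 / (921·1978) = 10.4901 K

value=10.49 K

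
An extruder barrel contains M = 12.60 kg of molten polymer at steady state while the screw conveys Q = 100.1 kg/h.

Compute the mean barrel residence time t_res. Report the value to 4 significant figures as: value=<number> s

value=453.1 s

Q_s = Q / 3600 = 100.1 / 3600 = 0.0278056 kg/s
t_res = M / Q_s = 12.60 / 0.0278056 = 453.147 s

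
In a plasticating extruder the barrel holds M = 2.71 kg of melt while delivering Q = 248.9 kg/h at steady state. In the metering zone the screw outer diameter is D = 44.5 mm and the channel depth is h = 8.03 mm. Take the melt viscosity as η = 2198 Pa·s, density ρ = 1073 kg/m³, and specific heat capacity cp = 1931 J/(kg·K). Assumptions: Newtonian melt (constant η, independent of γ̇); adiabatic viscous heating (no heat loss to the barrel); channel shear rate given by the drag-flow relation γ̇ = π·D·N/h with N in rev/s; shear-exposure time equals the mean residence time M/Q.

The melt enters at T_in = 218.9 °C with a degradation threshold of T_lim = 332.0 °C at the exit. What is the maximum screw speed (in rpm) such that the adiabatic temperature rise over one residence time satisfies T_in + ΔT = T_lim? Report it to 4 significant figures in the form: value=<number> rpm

value=179.7 rpm

Convert throughput: Q = 248.9 kg/h = 248.9/3600 = 0.0691389 kg/s
t_res = M / Q_s = 2.71 ÷ 0.0691389 = 39.1965 s
Convert to metres: D = 0.0445 m, h = 0.00803 m
ΔT_a = T_lim − T_in = 332.0 °C − 218.9 °C = 113.1 K
γ̇_max² = ΔT_a·ρ·cp/(η·t_res) = 113.1·1073·1931/(2198·39.1965) = 2720.01 s⁻²
γ̇_max = √2720.01 = 52.1537 s⁻¹
N_max = γ̇_max h / (πD) = 52.1537·0.00803/(π·0.0445) = 2.99565 rev/s → ×60 = 179.739 rpm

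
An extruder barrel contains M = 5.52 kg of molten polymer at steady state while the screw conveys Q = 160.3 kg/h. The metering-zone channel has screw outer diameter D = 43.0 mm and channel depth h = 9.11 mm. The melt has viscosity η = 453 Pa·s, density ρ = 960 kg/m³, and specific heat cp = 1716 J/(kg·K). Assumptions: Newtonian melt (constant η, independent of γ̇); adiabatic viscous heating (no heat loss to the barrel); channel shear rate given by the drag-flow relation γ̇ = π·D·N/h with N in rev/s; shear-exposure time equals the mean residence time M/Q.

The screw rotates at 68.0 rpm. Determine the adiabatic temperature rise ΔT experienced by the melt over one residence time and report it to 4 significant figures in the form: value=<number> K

value=9.628 K

Q_s = Q / 3600 = 160.3 / 3600 = 0.0445278 kg/s
t_res = M / Q_s = 5.52 ÷ 0.0445278 = 123.968 s
Convert to SI: D = 0.043 m, h = 0.00911 m, N = 68.0/60 = 1.13333 rev/s
γ̇ = π D N / h = (π)(0.043)(1.13333) / 0.00911 = 16.8057 s⁻¹
ΔT = η·γ̇²·t_res / (ρ·cp) = 453 · (16.8057)² · 123.968 / (960 · 1716) = 9.62793 K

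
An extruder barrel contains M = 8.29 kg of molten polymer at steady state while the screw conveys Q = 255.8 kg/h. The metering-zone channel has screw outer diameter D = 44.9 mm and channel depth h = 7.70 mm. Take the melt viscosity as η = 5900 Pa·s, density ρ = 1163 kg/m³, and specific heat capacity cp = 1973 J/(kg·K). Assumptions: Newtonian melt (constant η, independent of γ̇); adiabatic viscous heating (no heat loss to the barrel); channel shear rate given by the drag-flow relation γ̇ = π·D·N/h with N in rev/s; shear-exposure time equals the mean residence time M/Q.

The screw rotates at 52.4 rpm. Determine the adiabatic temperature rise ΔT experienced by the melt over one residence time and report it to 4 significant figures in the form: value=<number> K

value=76.78 K

Convert throughput: Q = 255.8 kg/h = 255.8/3600 = 0.0710556 kg/s
t_res = M / Q_s = 8.29 ÷ 0.0710556 = 116.669 s
D = 44.9 mm = 0.0449 m;  h = 7.70 mm = 0.0077 m;  N = 52.4 rpm / 60 = 0.873333 rev/s
Shear rate: γ̇ = πDN/h = π·0.0449·0.873333/0.0077 = 15.9987 s⁻¹
ΔT = η·γ̇²·t_res/(ρ·cp) = [5900 × 15.9987² × 116.669] / [1163 × 1973] = 76.7844 K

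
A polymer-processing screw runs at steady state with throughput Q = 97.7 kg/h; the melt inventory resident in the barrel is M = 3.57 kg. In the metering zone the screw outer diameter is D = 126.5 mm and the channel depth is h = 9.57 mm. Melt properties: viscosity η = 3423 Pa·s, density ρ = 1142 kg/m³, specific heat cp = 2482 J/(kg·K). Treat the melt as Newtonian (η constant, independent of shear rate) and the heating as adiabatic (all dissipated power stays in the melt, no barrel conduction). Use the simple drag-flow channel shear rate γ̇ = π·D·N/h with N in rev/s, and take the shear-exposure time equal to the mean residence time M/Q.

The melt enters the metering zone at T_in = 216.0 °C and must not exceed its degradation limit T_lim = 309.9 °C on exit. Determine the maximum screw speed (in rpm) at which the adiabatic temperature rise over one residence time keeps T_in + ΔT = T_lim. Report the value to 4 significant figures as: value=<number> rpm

value=35.13 rpm

Convert throughput: Q = 97.7 kg/h = 97.7/3600 = 0.0271389 kg/s
Mean residence time: t_res = M/Q_s = 3.57 kg / 0.0271389 kg/s = 131.546 s
Geometry in SI: D = 126.5 mm → 0.1265 m, h = 9.57 mm → 0.00957 m
ΔT_a = T_lim − T_in = 309.9 °C − 216.0 °C = 93.9 K
γ̇_max² = ΔT_a·ρ·cp / (η·t_res) = [93.9 × 1142 × 2482] / [3423 × 131.546] = 591.086 s⁻²
γ̇_max = sqrt(591.086) = 24.3123 s⁻¹
N_max = γ̇_max h / (πD) = 24.3123·0.00957/(π·0.1265) = 0.585459 rev/s → ×60 = 35.1276 rpm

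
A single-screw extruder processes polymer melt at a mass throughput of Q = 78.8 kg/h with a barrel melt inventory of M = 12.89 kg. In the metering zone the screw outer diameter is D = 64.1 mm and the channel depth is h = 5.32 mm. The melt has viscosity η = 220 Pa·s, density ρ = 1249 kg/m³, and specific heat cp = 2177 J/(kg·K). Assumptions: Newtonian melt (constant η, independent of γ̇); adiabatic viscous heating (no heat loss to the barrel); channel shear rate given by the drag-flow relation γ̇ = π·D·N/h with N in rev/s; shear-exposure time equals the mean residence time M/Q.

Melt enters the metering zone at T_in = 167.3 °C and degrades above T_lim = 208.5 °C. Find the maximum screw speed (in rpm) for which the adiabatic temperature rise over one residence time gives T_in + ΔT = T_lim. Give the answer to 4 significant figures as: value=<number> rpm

Q_s = Q / 3600 = 78.8 / 3600 = 0.0218889 kg/s
t_res = M / Q_s = 12.89 ÷ 0.0218889 = 588.883 s
D = 64.1 mm = 0.0641 m;  h = 5.32 mm = 0.00532 m
ΔT_a = T_lim − T_in = 208.5 − 167.3 = 41.2 K
γ̇_max² = ΔT_a·ρ·cp/(η·t_res) = 41.2·1249·2177/(220·588.883) = 864.701 s⁻²
γ̇_max = sqrt(864.701) = 29.4058 s⁻¹
N_max = γ̇_max h / (πD) = 29.4058·0.00532/(π·0.0641) = 0.776849 rev/s → ×60 = 46.611 rpm

value=46.61 rpm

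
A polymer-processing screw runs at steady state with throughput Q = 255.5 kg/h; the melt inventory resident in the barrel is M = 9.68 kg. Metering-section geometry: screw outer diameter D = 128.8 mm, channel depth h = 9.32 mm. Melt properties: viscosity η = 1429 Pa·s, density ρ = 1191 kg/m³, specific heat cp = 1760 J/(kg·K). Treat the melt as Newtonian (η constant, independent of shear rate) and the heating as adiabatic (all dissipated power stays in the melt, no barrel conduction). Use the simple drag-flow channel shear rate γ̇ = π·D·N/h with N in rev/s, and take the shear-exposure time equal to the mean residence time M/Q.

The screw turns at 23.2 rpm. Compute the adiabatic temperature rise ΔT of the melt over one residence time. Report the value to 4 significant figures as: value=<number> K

Throughput in SI: Q_s = 255.5 kg/h ÷ 3600 s/h = 0.0709722 kg/s
t_res = M / Q_s = 9.68 ÷ 0.0709722 = 136.391 s
Convert to SI: D = 0.1288 m, h = 0.00932 m, N = 23.2/60 = 0.386667 rev/s
γ̇ = π·D·N / h = π · 0.1288 · 0.386667 / 0.00932 = 16.7875 s⁻¹
ΔT = η·γ̇²·t_res / (ρ·cp) = 1429 · (16.7875)² · 136.391 / (1191 · 1760) = 26.204 K

value=26.20 K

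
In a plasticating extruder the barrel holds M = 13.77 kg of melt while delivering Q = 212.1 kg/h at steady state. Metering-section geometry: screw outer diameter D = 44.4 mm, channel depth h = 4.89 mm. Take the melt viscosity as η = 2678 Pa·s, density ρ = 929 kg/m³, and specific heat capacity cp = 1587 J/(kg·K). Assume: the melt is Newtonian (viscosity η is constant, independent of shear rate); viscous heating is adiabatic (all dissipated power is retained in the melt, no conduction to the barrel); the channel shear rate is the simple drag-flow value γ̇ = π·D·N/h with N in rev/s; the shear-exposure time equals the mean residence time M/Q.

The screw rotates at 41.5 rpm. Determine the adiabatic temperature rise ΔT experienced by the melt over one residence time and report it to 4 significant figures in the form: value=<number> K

Q_s = Q / 3600 = 212.1 / 3600 = 0.0589167 kg/s
Mean residence time: t_res = M/Q_s = 13.77 kg / 0.0589167 kg/s = 233.72 s
Convert to SI: D = 0.0444 m, h = 0.00489 m, N = 41.5/60 = 0.691667 rev/s
Shear rate: γ̇ = πDN/h = π·0.0444·0.691667/0.00489 = 19.7297 s⁻¹
ΔT = η·γ̇²·t_res / (ρ·cp) = 2678 · (19.7297)² · 233.72 / (929 · 1587) = 165.255 K

value=165.3 K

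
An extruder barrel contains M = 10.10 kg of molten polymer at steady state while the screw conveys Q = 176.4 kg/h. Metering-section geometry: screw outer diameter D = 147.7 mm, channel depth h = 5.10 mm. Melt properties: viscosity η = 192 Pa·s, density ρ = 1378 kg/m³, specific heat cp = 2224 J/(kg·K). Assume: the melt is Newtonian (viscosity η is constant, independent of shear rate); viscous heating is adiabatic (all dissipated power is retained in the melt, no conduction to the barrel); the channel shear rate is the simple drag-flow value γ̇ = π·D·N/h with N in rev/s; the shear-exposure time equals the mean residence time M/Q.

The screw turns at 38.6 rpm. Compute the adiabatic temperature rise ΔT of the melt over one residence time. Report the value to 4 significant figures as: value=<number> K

Q_s = Q / 3600 = 176.4 / 3600 = 0.049 kg/s
Mean residence time: t_res = M/Q_s = 10.10 kg / 0.049 kg/s = 206.122 s
D = 147.7 mm = 0.1477 m;  h = 5.10 mm = 0.0051 m;  N = 38.6 rpm / 60 = 0.643333 rev/s
γ̇ = π D N / h = (π)(0.1477)(0.643333) / 0.0051 = 58.5324 s⁻¹
ΔT = η·γ̇²·t_res / (ρ·cp) = 192 · (58.5324)² · 206.122 / (1378 · 2224) = 44.242 K

value=44.24 K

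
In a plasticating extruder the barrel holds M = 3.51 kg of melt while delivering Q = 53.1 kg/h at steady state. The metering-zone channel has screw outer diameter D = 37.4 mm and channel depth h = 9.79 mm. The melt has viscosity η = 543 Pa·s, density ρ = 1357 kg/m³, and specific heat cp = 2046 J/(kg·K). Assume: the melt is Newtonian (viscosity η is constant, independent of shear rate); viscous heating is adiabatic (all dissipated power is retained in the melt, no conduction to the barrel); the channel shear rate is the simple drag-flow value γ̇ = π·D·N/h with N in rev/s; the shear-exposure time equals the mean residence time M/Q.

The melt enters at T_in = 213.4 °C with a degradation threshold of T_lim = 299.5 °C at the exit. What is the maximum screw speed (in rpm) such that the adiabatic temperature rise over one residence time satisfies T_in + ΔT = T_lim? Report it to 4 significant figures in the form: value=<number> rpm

value=215.0 rpm

Q_s = Q / 3600 = 53.1 / 3600 = 0.01475 kg/s
t_res = M / Q_s = 3.51 / 0.01475 = 237.966 s
Convert to metres: D = 0.0374 m, h = 0.00979 m
Allowable rise: ΔT_a = T_lim − T_in = 299.5 − 213.4 = 86.1 K
γ̇_max² = ΔT_a·ρ·cp / (η·t_res) = [86.1 × 1357 × 2046] / [543 × 237.966] = 1850.01 s⁻²
γ̇_max = √1850.01 = 43.0117 s⁻¹
N_max = γ̇_max·h / (π·D) = 43.0117 · 0.00979 / (π · 0.0374) = 3.58384 rev/s = 215.03 rpm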